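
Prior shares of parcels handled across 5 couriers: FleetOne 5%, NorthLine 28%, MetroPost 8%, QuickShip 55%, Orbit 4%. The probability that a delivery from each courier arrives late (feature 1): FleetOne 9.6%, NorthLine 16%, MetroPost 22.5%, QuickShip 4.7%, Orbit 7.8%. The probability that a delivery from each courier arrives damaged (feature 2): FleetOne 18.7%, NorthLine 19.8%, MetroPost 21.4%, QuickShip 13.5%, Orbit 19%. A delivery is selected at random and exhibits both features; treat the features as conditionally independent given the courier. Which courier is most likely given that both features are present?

Compute prior × likelihood for every hypothesis:
  FleetOne: 0.05 × 0.096 × 0.187 = 0.0008976
  NorthLine: 0.28 × 0.16 × 0.198 = 0.0088704
  MetroPost: 0.08 × 0.225 × 0.214 = 0.003852
  QuickShip: 0.55 × 0.047 × 0.135 = 0.00348975
  Orbit: 0.04 × 0.078 × 0.19 = 0.0005928
Sum = 0.01770255.
Largest term belongs to NorthLine, so NorthLine is most probable.

NorthLine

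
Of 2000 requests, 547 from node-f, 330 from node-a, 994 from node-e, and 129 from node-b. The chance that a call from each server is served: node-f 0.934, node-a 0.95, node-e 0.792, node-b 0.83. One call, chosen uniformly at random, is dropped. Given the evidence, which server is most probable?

Taking complements, P(dropped | each) = node-f 0.066, node-a 0.05, node-e 0.208, node-b 0.17.
Compute prior × likelihood for every hypothesis:
  node-f: 0.2735 × 0.066 = 0.018051
  node-a: 0.165 × 0.05 = 0.00825
  node-e: 0.497 × 0.208 = 0.103376
  node-b: 0.0645 × 0.17 = 0.010965
Total = 0.140642.
Largest term belongs to node-e, so node-e is most probable.

node-e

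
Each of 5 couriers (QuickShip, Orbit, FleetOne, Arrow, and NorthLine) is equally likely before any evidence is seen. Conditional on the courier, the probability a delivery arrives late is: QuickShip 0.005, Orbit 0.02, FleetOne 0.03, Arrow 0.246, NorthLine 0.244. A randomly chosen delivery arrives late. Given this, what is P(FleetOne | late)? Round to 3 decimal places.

0.055

Since the prior is uniform, the posterior is proportional to the likelihood:
  QuickShip: 0.005
  Orbit: 0.02
  FleetOne: 0.03
  Arrow: 0.246
  NorthLine: 0.244
Normalizing constant = 0.545.
P(FleetOne | evidence) = 0.03 / 0.545 ≈ 0.055.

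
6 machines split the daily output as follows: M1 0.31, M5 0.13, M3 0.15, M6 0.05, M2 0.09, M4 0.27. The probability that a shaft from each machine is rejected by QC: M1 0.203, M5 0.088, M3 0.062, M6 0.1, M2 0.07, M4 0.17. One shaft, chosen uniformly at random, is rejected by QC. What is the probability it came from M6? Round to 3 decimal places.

Unnormalized posteriors (prior × likelihood):
  M1: 0.31 × 0.203 = 0.06293
  M5: 0.13 × 0.088 = 0.01144
  M3: 0.15 × 0.062 = 0.0093
  M6: 0.05 × 0.1 = 0.005
  M2: 0.09 × 0.07 = 0.0063
  M4: 0.27 × 0.17 = 0.0459
Normalizing constant = 0.14087.
P(M6 | evidence) = 0.005 / 0.14087 ≈ 0.035.

0.035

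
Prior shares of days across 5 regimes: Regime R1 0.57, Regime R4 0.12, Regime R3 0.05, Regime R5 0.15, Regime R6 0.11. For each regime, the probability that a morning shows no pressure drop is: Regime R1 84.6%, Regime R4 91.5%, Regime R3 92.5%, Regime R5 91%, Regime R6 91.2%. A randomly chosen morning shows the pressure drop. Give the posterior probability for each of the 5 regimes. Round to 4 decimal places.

Taking complements, P(drop | each) = Regime R1 0.154, Regime R4 0.085, Regime R3 0.075, Regime R5 0.09, Regime R6 0.088.
Prior × likelihood for each hypothesis:
  Regime R1: 0.57 × 0.154 = 0.08778
  Regime R4: 0.12 × 0.085 = 0.0102
  Regime R3: 0.05 × 0.075 = 0.00375
  Regime R5: 0.15 × 0.09 = 0.0135
  Regime R6: 0.11 × 0.088 = 0.00968
Sum = 0.12491.
P(Regime R1 | drop) = 0.08778/0.12491 ≈ 0.7027
P(Regime R4 | drop) = 0.0102/0.12491 ≈ 0.0817
P(Regime R3 | drop) = 0.00375/0.12491 ≈ 0.0300
P(Regime R5 | drop) = 0.0135/0.12491 ≈ 0.1081
P(Regime R6 | drop) = 0.00968/0.12491 ≈ 0.0775

Regime R1 0.7027, Regime R4 0.0817, Regime R3 0.0300, Regime R5 0.1081, Regime R6 0.0775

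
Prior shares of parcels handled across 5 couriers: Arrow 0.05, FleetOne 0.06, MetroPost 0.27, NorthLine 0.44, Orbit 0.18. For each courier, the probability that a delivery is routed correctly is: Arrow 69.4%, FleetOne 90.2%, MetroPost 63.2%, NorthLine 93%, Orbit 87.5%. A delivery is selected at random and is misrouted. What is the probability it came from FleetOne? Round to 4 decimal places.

0.0338

Taking complements, P(misrouted | each) = Arrow 0.306, FleetOne 0.098, MetroPost 0.368, NorthLine 0.07, Orbit 0.125.
Compute prior × likelihood for every hypothesis:
  Arrow: 0.05 × 0.306 = 0.0153
  FleetOne: 0.06 × 0.098 = 0.00588
  MetroPost: 0.27 × 0.368 = 0.09936
  NorthLine: 0.44 × 0.07 = 0.0308
  Orbit: 0.18 × 0.125 = 0.0225
Normalizing constant = 0.17384.
P(FleetOne | evidence) = 0.00588 / 0.17384 ≈ 0.0338.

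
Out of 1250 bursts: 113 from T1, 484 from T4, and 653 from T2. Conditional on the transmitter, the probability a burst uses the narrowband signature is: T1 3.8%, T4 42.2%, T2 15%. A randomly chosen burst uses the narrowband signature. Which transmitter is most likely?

Compute prior × likelihood for every hypothesis:
  T1: 0.0904 × 0.038 = 0.0034352
  T4: 0.3872 × 0.422 = 0.1633984
  T2: 0.5224 × 0.15 = 0.07836
Total = 0.2451936.
Largest term belongs to T4, so T4 is most probable.

T4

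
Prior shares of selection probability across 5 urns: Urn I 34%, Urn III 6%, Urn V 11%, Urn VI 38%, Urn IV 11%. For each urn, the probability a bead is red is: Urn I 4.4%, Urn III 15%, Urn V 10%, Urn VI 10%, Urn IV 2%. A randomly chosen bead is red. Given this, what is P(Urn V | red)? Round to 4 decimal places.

0.1464

Prior × likelihood for each hypothesis:
  Urn I: 0.34 × 0.044 = 0.01496
  Urn III: 0.06 × 0.15 = 0.009
  Urn V: 0.11 × 0.1 = 0.011
  Urn VI: 0.38 × 0.1 = 0.038
  Urn IV: 0.11 × 0.02 = 0.0022
Normalizing constant = 0.07516.
P(Urn V | evidence) = 0.011 / 0.07516 ≈ 0.1464.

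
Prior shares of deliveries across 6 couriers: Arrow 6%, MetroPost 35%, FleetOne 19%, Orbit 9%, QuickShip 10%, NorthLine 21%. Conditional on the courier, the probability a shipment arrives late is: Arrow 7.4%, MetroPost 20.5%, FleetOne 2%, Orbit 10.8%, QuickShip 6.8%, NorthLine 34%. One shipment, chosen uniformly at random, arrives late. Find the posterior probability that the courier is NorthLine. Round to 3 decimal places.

0.425

By Bayes' rule, posterior ∝ prior × likelihood:
  Arrow: 0.06 × 0.074 = 0.00444
  MetroPost: 0.35 × 0.205 = 0.07175
  FleetOne: 0.19 × 0.02 = 0.0038
  Orbit: 0.09 × 0.108 = 0.00972
  QuickShip: 0.1 × 0.068 = 0.0068
  NorthLine: 0.21 × 0.34 = 0.0714
Normalizing constant = 0.16791.
P(NorthLine | evidence) = 0.0714 / 0.16791 ≈ 0.425.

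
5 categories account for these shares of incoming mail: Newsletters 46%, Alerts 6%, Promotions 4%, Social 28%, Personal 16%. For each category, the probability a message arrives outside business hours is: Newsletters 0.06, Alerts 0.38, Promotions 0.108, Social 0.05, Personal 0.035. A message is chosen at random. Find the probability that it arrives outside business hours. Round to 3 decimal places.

0.074

By Bayes' rule, posterior ∝ prior × likelihood:
  Newsletters: 0.46 × 0.06 = 0.0276
  Alerts: 0.06 × 0.38 = 0.0228
  Promotions: 0.04 × 0.108 = 0.00432
  Social: 0.28 × 0.05 = 0.014
  Personal: 0.16 × 0.035 = 0.0056
P(off-hours) = 0.0276 + 0.0228 + 0.00432 + 0.014 + 0.0056 = 0.07432 → 0.074.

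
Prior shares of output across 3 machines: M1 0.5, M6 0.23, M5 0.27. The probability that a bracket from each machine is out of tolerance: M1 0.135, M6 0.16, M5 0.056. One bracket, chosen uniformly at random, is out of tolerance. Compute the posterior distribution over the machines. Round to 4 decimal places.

Compute prior × likelihood for every hypothesis:
  M1: 0.5 × 0.135 = 0.0675
  M6: 0.23 × 0.16 = 0.0368
  M5: 0.27 × 0.056 = 0.01512
Sum = 0.11942.
P(M1 | oversize) = 0.0675/0.11942 ≈ 0.5652
P(M6 | oversize) = 0.0368/0.11942 ≈ 0.3082
P(M5 | oversize) = 0.01512/0.11942 ≈ 0.1266
(Check: 0.5652+0.3082+0.1266 = 1.0000.)

M1 0.5652, M6 0.3082, M5 0.1266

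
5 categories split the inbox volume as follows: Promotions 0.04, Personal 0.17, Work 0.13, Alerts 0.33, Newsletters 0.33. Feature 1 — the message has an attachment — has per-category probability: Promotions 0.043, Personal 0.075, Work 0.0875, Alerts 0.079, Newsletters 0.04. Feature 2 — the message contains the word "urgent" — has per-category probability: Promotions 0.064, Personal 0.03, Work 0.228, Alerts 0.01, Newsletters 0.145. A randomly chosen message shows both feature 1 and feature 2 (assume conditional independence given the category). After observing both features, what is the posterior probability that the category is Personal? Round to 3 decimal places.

0.073

Unnormalized posteriors (prior × likelihood):
  Promotions: 0.04 × 0.043 × 0.064 = 0.00011008
  Personal: 0.17 × 0.075 × 0.03 = 0.0003825
  Work: 0.13 × 0.0875 × 0.228 = 0.0025935
  Alerts: 0.33 × 0.079 × 0.01 = 0.0002607
  Newsletters: 0.33 × 0.04 × 0.145 = 0.001914
Normalizing constant = 0.00526078.
P(Personal | evidence) = 0.0003825 / 0.00526078 ≈ 0.073.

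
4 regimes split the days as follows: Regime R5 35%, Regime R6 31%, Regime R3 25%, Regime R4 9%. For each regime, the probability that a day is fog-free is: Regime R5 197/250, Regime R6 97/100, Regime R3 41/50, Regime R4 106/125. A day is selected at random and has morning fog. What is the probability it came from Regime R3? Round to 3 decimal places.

0.317

Taking complements, P(fog | each) = Regime R5 0.212, Regime R6 0.03, Regime R3 0.18, Regime R4 0.152.
By Bayes' rule, posterior ∝ prior × likelihood:
  Regime R5: 0.35 × 0.212 = 0.0742
  Regime R6: 0.31 × 0.03 = 0.0093
  Regime R3: 0.25 × 0.18 = 0.045
  Regime R4: 0.09 × 0.152 = 0.01368
Total = 0.14218.
P(Regime R3 | evidence) = 0.045 / 0.14218 ≈ 0.317.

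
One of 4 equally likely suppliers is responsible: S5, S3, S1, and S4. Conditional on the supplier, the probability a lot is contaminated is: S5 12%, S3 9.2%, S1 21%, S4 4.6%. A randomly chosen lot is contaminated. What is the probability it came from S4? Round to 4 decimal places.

0.0983

Since the prior is uniform, the posterior is proportional to the likelihood:
  S5: 0.12
  S3: 0.092
  S1: 0.21
  S4: 0.046
Normalizing constant = 0.468.
P(S4 | evidence) = 0.046 / 0.468 ≈ 0.0983.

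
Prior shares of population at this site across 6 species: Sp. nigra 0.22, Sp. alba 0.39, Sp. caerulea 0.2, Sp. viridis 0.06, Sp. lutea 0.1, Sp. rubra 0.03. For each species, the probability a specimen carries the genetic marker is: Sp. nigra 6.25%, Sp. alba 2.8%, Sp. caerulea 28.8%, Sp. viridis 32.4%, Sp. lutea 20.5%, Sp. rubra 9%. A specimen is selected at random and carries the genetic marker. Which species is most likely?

Sp. caerulea

Unnormalized posteriors (prior × likelihood):
  Sp. nigra: 0.22 × 0.0625 = 0.01375
  Sp. alba: 0.39 × 0.028 = 0.01092
  Sp. caerulea: 0.2 × 0.288 = 0.0576
  Sp. viridis: 0.06 × 0.324 = 0.01944
  Sp. lutea: 0.1 × 0.205 = 0.0205
  Sp. rubra: 0.03 × 0.09 = 0.0027
Normalizing constant = 0.12491.
Largest term belongs to Sp. caerulea, so Sp. caerulea is most probable.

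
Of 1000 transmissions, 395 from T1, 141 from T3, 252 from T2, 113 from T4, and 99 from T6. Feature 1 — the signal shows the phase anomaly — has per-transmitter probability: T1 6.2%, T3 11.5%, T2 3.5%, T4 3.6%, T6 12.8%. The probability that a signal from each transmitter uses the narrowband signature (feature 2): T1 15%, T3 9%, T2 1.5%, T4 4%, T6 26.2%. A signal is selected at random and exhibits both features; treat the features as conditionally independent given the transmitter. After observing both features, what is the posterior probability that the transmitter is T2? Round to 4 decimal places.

0.0151

Unnormalized posteriors (prior × likelihood):
  T1: 0.395 × 0.062 × 0.15 = 0.0036735
  T3: 0.141 × 0.115 × 0.09 = 0.00145935
  T2: 0.252 × 0.035 × 0.015 = 0.0001323
  T4: 0.113 × 0.036 × 0.04 = 0.00016272
  T6: 0.099 × 0.128 × 0.262 = 0.003320064
Total = 0.008747934.
P(T2 | evidence) = 0.0001323 / 0.008747934 ≈ 0.0151.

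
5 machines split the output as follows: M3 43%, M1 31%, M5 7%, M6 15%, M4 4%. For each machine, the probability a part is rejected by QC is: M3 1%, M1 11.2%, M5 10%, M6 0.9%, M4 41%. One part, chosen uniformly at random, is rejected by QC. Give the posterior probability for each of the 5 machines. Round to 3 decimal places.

M3 0.067, M1 0.544, M5 0.110, M6 0.021, M4 0.257

Prior × likelihood for each hypothesis:
  M3: 0.43 × 0.01 = 0.0043
  M1: 0.31 × 0.112 = 0.03472
  M5: 0.07 × 0.1 = 0.007
  M6: 0.15 × 0.009 = 0.00135
  M4: 0.04 × 0.41 = 0.0164
Sum = 0.06377.
P(M3 | rejected) = 0.0043/0.06377 ≈ 0.067
P(M1 | rejected) = 0.03472/0.06377 ≈ 0.544
P(M5 | rejected) = 0.007/0.06377 ≈ 0.110
P(M6 | rejected) = 0.00135/0.06377 ≈ 0.021
P(M4 | rejected) = 0.0164/0.06377 ≈ 0.257
(Check: 0.067+0.544+0.110+0.021+0.257 = 0.999.)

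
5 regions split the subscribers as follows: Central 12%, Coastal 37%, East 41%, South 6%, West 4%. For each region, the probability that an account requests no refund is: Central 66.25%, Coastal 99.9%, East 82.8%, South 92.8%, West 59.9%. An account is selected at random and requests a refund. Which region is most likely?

Taking complements, P(refund | each) = Central 0.3375, Coastal 0.001, East 0.172, South 0.072, West 0.401.
Unnormalized posteriors (prior × likelihood):
  Central: 0.12 × 0.3375 = 0.0405
  Coastal: 0.37 × 0.001 = 0.00037
  East: 0.41 × 0.172 = 0.07052
  South: 0.06 × 0.072 = 0.00432
  West: 0.04 × 0.401 = 0.01604
Normalizing constant = 0.13175.
Largest term belongs to East, so East is most probable.

East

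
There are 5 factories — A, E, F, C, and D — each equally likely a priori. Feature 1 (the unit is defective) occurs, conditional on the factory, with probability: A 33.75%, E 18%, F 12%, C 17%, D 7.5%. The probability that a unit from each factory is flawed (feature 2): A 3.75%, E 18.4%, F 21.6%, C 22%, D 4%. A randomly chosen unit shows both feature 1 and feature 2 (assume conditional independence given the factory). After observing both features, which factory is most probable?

C

Since the prior is uniform, the posterior is proportional to the likelihood:
  A: 0.3375 × 0.0375 = 0.01265625
  E: 0.18 × 0.184 = 0.03312
  F: 0.12 × 0.216 = 0.02592
  C: 0.17 × 0.22 = 0.0374
  D: 0.075 × 0.04 = 0.003
Total = 0.11209625.
Largest term belongs to C, so C is most probable.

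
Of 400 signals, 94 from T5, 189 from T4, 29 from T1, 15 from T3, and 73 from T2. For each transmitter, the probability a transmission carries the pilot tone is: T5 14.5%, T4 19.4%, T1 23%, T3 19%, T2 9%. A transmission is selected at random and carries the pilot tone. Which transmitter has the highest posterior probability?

Prior × likelihood for each hypothesis:
  T5: 0.235 × 0.145 = 0.034075
  T4: 0.4725 × 0.194 = 0.091665
  T1: 0.0725 × 0.23 = 0.016675
  T3: 0.0375 × 0.19 = 0.007125
  T2: 0.1825 × 0.09 = 0.016425
Normalizing constant = 0.165965.
Largest term belongs to T4, so T4 is most probable.

T4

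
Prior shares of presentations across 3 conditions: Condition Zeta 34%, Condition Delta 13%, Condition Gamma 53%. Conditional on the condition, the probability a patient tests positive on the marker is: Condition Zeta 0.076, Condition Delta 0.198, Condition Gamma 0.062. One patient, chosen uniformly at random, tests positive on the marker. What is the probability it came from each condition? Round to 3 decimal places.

Condition Zeta 0.306, Condition Delta 0.305, Condition Gamma 0.389

Unnormalized posteriors (prior × likelihood):
  Condition Zeta: 0.34 × 0.076 = 0.02584
  Condition Delta: 0.13 × 0.198 = 0.02574
  Condition Gamma: 0.53 × 0.062 = 0.03286
Total = 0.08444.
P(Condition Zeta | marker-positive) = 0.02584/0.08444 ≈ 0.306
P(Condition Delta | marker-positive) = 0.02574/0.08444 ≈ 0.305
P(Condition Gamma | marker-positive) = 0.03286/0.08444 ≈ 0.389
(Check: 0.306+0.305+0.389 = 1.000.)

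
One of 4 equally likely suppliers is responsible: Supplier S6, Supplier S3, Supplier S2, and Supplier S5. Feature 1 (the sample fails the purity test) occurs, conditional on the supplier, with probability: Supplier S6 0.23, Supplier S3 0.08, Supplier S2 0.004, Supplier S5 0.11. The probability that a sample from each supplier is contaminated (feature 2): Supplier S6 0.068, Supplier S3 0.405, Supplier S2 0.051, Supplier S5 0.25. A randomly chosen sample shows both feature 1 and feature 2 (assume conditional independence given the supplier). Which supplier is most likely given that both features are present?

With a uniform prior (1/4 each), posterior ∝ likelihood:
  Supplier S6: 0.23 × 0.068 = 0.01564
  Supplier S3: 0.08 × 0.405 = 0.0324
  Supplier S2: 0.004 × 0.051 = 0.000204
  Supplier S5: 0.11 × 0.25 = 0.0275
Total = 0.075744.
Largest term belongs to Supplier S3, so Supplier S3 is most probable.

Supplier S3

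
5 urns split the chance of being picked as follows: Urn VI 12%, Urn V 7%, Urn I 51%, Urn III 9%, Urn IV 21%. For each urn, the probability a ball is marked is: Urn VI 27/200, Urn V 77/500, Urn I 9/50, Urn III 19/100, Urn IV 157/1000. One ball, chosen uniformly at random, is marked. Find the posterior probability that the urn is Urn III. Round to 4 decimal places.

0.1013

By Bayes' rule, posterior ∝ prior × likelihood:
  Urn VI: 0.12 × 0.135 = 0.0162
  Urn V: 0.07 × 0.154 = 0.01078
  Urn I: 0.51 × 0.18 = 0.0918
  Urn III: 0.09 × 0.19 = 0.0171
  Urn IV: 0.21 × 0.157 = 0.03297
Normalizing constant = 0.16885.
P(Urn III | evidence) = 0.0171 / 0.16885 ≈ 0.1013.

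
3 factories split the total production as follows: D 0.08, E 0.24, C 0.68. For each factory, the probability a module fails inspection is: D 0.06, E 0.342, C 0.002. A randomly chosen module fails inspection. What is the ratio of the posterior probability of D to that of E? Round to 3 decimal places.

By Bayes' rule, posterior ∝ prior × likelihood:
  D: 0.08 × 0.06 = 0.0048
  E: 0.24 × 0.342 = 0.08208
  C: 0.68 × 0.002 = 0.00136
Total = 0.08824.
The ratio is 0.0048 / 0.08208 (the normalizer cancels) = 0.058.

0.058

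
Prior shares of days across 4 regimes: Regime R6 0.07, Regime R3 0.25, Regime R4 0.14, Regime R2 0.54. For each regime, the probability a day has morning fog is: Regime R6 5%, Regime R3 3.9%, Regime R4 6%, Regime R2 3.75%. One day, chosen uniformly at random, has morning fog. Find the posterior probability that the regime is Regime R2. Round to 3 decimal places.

0.483

By Bayes' rule, posterior ∝ prior × likelihood:
  Regime R6: 0.07 × 0.05 = 0.0035
  Regime R3: 0.25 × 0.039 = 0.00975
  Regime R4: 0.14 × 0.06 = 0.0084
  Regime R2: 0.54 × 0.0375 = 0.02025
Normalizing constant = 0.0419.
P(Regime R2 | evidence) = 0.02025 / 0.0419 ≈ 0.483.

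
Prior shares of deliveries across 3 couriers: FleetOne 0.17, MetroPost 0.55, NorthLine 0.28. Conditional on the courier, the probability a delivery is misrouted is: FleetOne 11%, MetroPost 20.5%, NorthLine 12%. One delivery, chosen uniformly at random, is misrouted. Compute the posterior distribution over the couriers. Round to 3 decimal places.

FleetOne 0.113, MetroPost 0.683, NorthLine 0.204

By Bayes' rule, posterior ∝ prior × likelihood:
  FleetOne: 0.17 × 0.11 = 0.0187
  MetroPost: 0.55 × 0.205 = 0.11275
  NorthLine: 0.28 × 0.12 = 0.0336
Sum = 0.16505.
P(FleetOne | misrouted) = 0.0187/0.16505 ≈ 0.113
P(MetroPost | misrouted) = 0.11275/0.16505 ≈ 0.683
P(NorthLine | misrouted) = 0.0336/0.16505 ≈ 0.204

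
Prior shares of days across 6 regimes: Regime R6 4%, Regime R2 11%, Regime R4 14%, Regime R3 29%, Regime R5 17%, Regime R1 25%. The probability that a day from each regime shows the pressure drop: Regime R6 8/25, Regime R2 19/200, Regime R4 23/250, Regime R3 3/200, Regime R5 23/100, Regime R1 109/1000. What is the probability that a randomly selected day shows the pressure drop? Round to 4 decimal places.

0.1068

Unnormalized posteriors (prior × likelihood):
  Regime R6: 0.04 × 0.32 = 0.0128
  Regime R2: 0.11 × 0.095 = 0.01045
  Regime R4: 0.14 × 0.092 = 0.01288
  Regime R3: 0.29 × 0.015 = 0.00435
  Regime R5: 0.17 × 0.23 = 0.0391
  Regime R1: 0.25 × 0.109 = 0.02725
P(drop) = 0.0128 + 0.01045 + 0.01288 + 0.00435 + 0.0391 + 0.02725 = 0.10683 → 0.1068.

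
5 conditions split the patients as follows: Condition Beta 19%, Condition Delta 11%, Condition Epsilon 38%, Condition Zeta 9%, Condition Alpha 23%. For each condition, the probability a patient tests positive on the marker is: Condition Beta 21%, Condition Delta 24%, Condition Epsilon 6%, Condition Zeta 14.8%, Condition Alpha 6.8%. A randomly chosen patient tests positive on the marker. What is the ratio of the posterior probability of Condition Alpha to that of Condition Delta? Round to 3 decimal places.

By Bayes' rule, posterior ∝ prior × likelihood:
  Condition Beta: 0.19 × 0.21 = 0.0399
  Condition Delta: 0.11 × 0.24 = 0.0264
  Condition Epsilon: 0.38 × 0.06 = 0.0228
  Condition Zeta: 0.09 × 0.148 = 0.01332
  Condition Alpha: 0.23 × 0.068 = 0.01564
Total = 0.11806.
The ratio is 0.01564 / 0.0264 (the normalizer cancels) = 0.592.

0.592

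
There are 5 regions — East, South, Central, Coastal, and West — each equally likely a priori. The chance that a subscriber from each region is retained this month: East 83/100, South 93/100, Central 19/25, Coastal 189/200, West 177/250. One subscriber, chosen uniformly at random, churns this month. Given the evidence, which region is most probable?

West

Taking complements, P(churn | each) = East 0.17, South 0.07, Central 0.24, Coastal 0.055, West 0.292.
Since the prior is uniform, the posterior is proportional to the likelihood:
  East: 0.17
  South: 0.07
  Central: 0.24
  Coastal: 0.055
  West: 0.292
Sum = 0.827.
Largest term belongs to West, so West is most probable.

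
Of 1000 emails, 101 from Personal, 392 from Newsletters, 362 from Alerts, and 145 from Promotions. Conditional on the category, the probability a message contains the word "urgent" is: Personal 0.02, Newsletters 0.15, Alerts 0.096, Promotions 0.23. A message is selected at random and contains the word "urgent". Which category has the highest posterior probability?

Newsletters

By Bayes' rule, posterior ∝ prior × likelihood:
  Personal: 0.101 × 0.02 = 0.00202
  Newsletters: 0.392 × 0.15 = 0.0588
  Alerts: 0.362 × 0.096 = 0.034752
  Promotions: 0.145 × 0.23 = 0.03335
Total = 0.128922.
Largest term belongs to Newsletters, so Newsletters is most probable.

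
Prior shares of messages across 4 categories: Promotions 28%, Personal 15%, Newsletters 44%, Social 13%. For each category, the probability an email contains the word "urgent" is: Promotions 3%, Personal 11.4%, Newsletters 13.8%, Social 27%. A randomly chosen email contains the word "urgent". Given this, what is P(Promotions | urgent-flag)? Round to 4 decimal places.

0.0692

By Bayes' rule, posterior ∝ prior × likelihood:
  Promotions: 0.28 × 0.03 = 0.0084
  Personal: 0.15 × 0.114 = 0.0171
  Newsletters: 0.44 × 0.138 = 0.06072
  Social: 0.13 × 0.27 = 0.0351
Total = 0.12132.
P(Promotions | evidence) = 0.0084 / 0.12132 ≈ 0.0692.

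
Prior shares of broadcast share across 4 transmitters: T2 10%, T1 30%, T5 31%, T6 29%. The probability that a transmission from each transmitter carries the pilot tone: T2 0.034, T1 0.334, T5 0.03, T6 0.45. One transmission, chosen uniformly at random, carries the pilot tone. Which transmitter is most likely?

Unnormalized posteriors (prior × likelihood):
  T2: 0.1 × 0.034 = 0.0034
  T1: 0.3 × 0.334 = 0.1002
  T5: 0.31 × 0.03 = 0.0093
  T6: 0.29 × 0.45 = 0.1305
Sum = 0.2434.
Largest term belongs to T6, so T6 is most probable.

T6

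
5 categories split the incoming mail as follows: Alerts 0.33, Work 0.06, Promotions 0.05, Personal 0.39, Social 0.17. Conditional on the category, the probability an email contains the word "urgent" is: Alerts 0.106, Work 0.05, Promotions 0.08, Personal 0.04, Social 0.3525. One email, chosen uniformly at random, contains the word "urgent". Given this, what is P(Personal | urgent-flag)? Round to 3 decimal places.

0.133

Unnormalized posteriors (prior × likelihood):
  Alerts: 0.33 × 0.106 = 0.03498
  Work: 0.06 × 0.05 = 0.003
  Promotions: 0.05 × 0.08 = 0.004
  Personal: 0.39 × 0.04 = 0.0156
  Social: 0.17 × 0.3525 = 0.059925
Normalizing constant = 0.117505.
P(Personal | evidence) = 0.0156 / 0.117505 ≈ 0.133.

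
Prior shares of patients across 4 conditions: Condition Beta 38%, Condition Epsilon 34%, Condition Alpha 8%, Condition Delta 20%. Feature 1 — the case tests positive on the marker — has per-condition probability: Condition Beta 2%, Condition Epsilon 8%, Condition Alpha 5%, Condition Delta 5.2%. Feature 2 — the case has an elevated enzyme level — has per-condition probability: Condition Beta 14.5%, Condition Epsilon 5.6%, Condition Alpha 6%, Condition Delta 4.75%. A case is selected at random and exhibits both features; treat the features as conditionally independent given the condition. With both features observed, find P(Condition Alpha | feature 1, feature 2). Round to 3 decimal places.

0.071

Prior × likelihood for each hypothesis:
  Condition Beta: 0.38 × 0.02 × 0.145 = 0.001102
  Condition Epsilon: 0.34 × 0.08 × 0.056 = 0.0015232
  Condition Alpha: 0.08 × 0.05 × 0.06 = 0.00024
  Condition Delta: 0.2 × 0.052 × 0.0475 = 0.000494
Sum = 0.0033592.
P(Condition Alpha | evidence) = 0.00024 / 0.0033592 ≈ 0.071.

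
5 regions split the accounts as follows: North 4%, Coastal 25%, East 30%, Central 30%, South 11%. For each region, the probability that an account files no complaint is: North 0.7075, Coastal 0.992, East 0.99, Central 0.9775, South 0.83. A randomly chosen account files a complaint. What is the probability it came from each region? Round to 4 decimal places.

North 0.2776, Coastal 0.0474, East 0.0712, Central 0.1601, South 0.4437

Taking complements, P(complaint | each) = North 0.2925, Coastal 0.008, East 0.01, Central 0.0225, South 0.17.
Compute prior × likelihood for every hypothesis:
  North: 0.04 × 0.2925 = 0.0117
  Coastal: 0.25 × 0.008 = 0.002
  East: 0.3 × 0.01 = 0.003
  Central: 0.3 × 0.0225 = 0.00675
  South: 0.11 × 0.17 = 0.0187
Sum = 0.04215.
P(North | complaint) = 0.0117/0.04215 ≈ 0.2776
P(Coastal | complaint) = 0.002/0.04215 ≈ 0.0474
P(East | complaint) = 0.003/0.04215 ≈ 0.0712
P(Central | complaint) = 0.00675/0.04215 ≈ 0.1601
P(South | complaint) = 0.0187/0.04215 ≈ 0.4437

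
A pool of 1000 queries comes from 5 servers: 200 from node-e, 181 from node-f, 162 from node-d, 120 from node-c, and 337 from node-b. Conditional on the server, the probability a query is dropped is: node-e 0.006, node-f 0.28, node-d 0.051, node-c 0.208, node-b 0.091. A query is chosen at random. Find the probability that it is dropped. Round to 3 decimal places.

Unnormalized posteriors (prior × likelihood):
  node-e: 0.2 × 0.006 = 0.0012
  node-f: 0.181 × 0.28 = 0.05068
  node-d: 0.162 × 0.051 = 0.008262
  node-c: 0.12 × 0.208 = 0.02496
  node-b: 0.337 × 0.091 = 0.030667
P(dropped) = 0.0012 + 0.05068 + 0.008262 + 0.02496 + 0.030667 = 0.115769 → 0.116.

0.116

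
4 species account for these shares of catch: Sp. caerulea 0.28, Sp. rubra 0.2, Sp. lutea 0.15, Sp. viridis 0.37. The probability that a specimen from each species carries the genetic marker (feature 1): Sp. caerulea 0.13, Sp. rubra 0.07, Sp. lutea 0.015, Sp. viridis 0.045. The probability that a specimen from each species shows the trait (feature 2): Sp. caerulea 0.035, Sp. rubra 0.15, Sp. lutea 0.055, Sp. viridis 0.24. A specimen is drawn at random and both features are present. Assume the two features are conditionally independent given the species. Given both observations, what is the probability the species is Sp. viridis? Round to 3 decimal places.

Unnormalized posteriors (prior × likelihood):
  Sp. caerulea: 0.28 × 0.13 × 0.035 = 0.001274
  Sp. rubra: 0.2 × 0.07 × 0.15 = 0.0021
  Sp. lutea: 0.15 × 0.015 × 0.055 = 0.00012375
  Sp. viridis: 0.37 × 0.045 × 0.24 = 0.003996
Total = 0.00749375.
P(Sp. viridis | evidence) = 0.003996 / 0.00749375 ≈ 0.533.

0.533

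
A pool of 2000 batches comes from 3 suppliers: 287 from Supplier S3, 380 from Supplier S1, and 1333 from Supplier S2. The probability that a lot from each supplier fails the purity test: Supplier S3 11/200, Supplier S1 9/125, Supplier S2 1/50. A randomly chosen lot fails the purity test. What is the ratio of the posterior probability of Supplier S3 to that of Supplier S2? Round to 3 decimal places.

0.592

Prior × likelihood for each hypothesis:
  Supplier S3: 0.1435 × 0.055 = 0.0078925
  Supplier S1: 0.19 × 0.072 = 0.01368
  Supplier S2: 0.6665 × 0.02 = 0.01333
Sum = 0.0349025.
The ratio is 0.0078925 / 0.01333 (the normalizer cancels) = 0.592.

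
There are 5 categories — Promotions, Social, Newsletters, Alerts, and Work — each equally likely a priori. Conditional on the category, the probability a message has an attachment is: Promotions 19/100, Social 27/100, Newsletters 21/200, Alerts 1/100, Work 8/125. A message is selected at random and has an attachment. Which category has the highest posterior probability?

Since the prior is uniform, the posterior is proportional to the likelihood:
  Promotions: 0.19
  Social: 0.27
  Newsletters: 0.105
  Alerts: 0.01
  Work: 0.064
Total = 0.639.
Largest term belongs to Social, so Social is most probable.

Social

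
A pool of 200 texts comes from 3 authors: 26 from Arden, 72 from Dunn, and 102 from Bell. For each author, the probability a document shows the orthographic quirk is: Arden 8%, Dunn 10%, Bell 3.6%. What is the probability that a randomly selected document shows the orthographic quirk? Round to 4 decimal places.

0.0648

By Bayes' rule, posterior ∝ prior × likelihood:
  Arden: 0.13 × 0.08 = 0.0104
  Dunn: 0.36 × 0.1 = 0.036
  Bell: 0.51 × 0.036 = 0.01836
P(quirk) = 0.0104 + 0.036 + 0.01836 = 0.06476 → 0.0648.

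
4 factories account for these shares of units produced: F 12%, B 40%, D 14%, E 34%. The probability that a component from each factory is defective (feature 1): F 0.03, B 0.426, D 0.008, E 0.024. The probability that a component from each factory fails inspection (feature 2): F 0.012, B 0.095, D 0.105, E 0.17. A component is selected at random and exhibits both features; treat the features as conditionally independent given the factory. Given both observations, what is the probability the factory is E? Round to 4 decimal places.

Prior × likelihood for each hypothesis:
  F: 0.12 × 0.03 × 0.012 = 0.0000432
  B: 0.4 × 0.426 × 0.095 = 0.016188
  D: 0.14 × 0.008 × 0.105 = 0.0001176
  E: 0.34 × 0.024 × 0.17 = 0.0013872
Total = 0.017736.
P(E | evidence) = 0.0013872 / 0.017736 ≈ 0.0782.

0.0782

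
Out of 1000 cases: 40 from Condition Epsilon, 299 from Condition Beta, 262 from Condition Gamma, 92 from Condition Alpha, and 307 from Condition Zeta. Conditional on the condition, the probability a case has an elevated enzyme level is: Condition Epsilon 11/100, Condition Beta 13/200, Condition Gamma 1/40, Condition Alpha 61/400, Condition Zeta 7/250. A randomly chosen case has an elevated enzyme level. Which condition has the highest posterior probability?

Compute prior × likelihood for every hypothesis:
  Condition Epsilon: 0.04 × 0.11 = 0.0044
  Condition Beta: 0.299 × 0.065 = 0.019435
  Condition Gamma: 0.262 × 0.025 = 0.00655
  Condition Alpha: 0.092 × 0.1525 = 0.01403
  Condition Zeta: 0.307 × 0.028 = 0.008596
Total = 0.053011.
Largest term belongs to Condition Beta, so Condition Beta is most probable.

Condition Beta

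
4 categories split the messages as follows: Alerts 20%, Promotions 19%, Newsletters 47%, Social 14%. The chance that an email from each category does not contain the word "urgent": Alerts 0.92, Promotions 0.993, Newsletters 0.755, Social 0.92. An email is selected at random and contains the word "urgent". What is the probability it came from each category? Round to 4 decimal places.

Alerts 0.1114, Promotions 0.0093, Newsletters 0.8014, Social 0.0780

Taking complements, P(urgent-flag | each) = Alerts 0.08, Promotions 0.007, Newsletters 0.245, Social 0.08.
Unnormalized posteriors (prior × likelihood):
  Alerts: 0.2 × 0.08 = 0.016
  Promotions: 0.19 × 0.007 = 0.00133
  Newsletters: 0.47 × 0.245 = 0.11515
  Social: 0.14 × 0.08 = 0.0112
Total = 0.14368.
P(Alerts | urgent-flag) = 0.016/0.14368 ≈ 0.1114
P(Promotions | urgent-flag) = 0.00133/0.14368 ≈ 0.0093
P(Newsletters | urgent-flag) = 0.11515/0.14368 ≈ 0.8014
P(Social | urgent-flag) = 0.0112/0.14368 ≈ 0.0780
(Check: 0.1114+0.0093+0.8014+0.0780 = 1.0001.)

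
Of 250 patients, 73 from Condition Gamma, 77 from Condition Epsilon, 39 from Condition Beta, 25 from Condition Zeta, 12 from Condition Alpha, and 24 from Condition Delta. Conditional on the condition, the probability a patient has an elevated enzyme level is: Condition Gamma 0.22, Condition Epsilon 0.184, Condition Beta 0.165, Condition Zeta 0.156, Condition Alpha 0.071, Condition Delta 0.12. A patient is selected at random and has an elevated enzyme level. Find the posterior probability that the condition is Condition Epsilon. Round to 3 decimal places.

0.320

By Bayes' rule, posterior ∝ prior × likelihood:
  Condition Gamma: 0.292 × 0.22 = 0.06424
  Condition Epsilon: 0.308 × 0.184 = 0.056672
  Condition Beta: 0.156 × 0.165 = 0.02574
  Condition Zeta: 0.1 × 0.156 = 0.0156
  Condition Alpha: 0.048 × 0.071 = 0.003408
  Condition Delta: 0.096 × 0.12 = 0.01152
Sum = 0.17718.
P(Condition Epsilon | evidence) = 0.056672 / 0.17718 ≈ 0.320.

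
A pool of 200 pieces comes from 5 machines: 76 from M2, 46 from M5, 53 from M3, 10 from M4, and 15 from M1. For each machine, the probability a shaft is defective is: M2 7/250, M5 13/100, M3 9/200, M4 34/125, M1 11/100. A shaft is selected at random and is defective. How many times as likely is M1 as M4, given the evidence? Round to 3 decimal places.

0.607

Prior × likelihood for each hypothesis:
  M2: 0.38 × 0.028 = 0.01064
  M5: 0.23 × 0.13 = 0.0299
  M3: 0.265 × 0.045 = 0.011925
  M4: 0.05 × 0.272 = 0.0136
  M1: 0.075 × 0.11 = 0.00825
Total = 0.074315.
The ratio is 0.00825 / 0.0136 (the normalizer cancels) = 0.607.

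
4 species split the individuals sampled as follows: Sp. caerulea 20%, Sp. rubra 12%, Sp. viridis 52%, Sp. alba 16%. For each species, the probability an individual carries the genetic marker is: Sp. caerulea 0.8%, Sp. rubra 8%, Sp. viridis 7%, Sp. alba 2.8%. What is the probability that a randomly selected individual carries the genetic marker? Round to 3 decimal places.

Compute prior × likelihood for every hypothesis:
  Sp. caerulea: 0.2 × 0.008 = 0.0016
  Sp. rubra: 0.12 × 0.08 = 0.0096
  Sp. viridis: 0.52 × 0.07 = 0.0364
  Sp. alba: 0.16 × 0.028 = 0.00448
P(marker) = 0.0016 + 0.0096 + 0.0364 + 0.00448 = 0.05208 → 0.052.

0.052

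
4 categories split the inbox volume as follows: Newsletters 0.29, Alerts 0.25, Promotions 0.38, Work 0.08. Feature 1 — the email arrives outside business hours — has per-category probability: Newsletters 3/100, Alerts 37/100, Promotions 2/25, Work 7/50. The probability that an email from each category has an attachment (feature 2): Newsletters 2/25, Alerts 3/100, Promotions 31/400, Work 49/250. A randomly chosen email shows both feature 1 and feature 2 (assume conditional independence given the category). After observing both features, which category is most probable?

Alerts

Compute prior × likelihood for every hypothesis:
  Newsletters: 0.29 × 0.03 × 0.08 = 0.000696
  Alerts: 0.25 × 0.37 × 0.03 = 0.002775
  Promotions: 0.38 × 0.08 × 0.0775 = 0.002356
  Work: 0.08 × 0.14 × 0.196 = 0.0021952
Normalizing constant = 0.0080222.
Largest term belongs to Alerts, so Alerts is most probable.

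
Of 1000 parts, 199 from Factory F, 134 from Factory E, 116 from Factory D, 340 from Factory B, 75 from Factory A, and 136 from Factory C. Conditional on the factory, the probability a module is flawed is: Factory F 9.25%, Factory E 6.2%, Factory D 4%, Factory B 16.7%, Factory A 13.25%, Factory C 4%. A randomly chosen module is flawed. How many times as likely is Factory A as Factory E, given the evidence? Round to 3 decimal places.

1.196

Compute prior × likelihood for every hypothesis:
  Factory F: 0.199 × 0.0925 = 0.0184075
  Factory E: 0.134 × 0.062 = 0.008308
  Factory D: 0.116 × 0.04 = 0.00464
  Factory B: 0.34 × 0.167 = 0.05678
  Factory A: 0.075 × 0.1325 = 0.0099375
  Factory C: 0.136 × 0.04 = 0.00544
Normalizing constant = 0.103513.
The ratio is 0.0099375 / 0.008308 (the normalizer cancels) = 1.196.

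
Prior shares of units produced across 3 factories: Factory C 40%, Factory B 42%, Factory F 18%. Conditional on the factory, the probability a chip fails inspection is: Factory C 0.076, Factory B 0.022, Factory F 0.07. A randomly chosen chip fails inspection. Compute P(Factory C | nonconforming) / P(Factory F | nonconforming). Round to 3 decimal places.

2.413

Unnormalized posteriors (prior × likelihood):
  Factory C: 0.4 × 0.076 = 0.0304
  Factory B: 0.42 × 0.022 = 0.00924
  Factory F: 0.18 × 0.07 = 0.0126
Normalizing constant = 0.05224.
The ratio is 0.0304 / 0.0126 (the normalizer cancels) = 2.413.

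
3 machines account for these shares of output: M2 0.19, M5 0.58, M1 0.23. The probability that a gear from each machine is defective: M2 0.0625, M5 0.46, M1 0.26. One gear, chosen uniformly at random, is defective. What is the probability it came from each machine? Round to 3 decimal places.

Unnormalized posteriors (prior × likelihood):
  M2: 0.19 × 0.0625 = 0.011875
  M5: 0.58 × 0.46 = 0.2668
  M1: 0.23 × 0.26 = 0.0598
Sum = 0.338475.
P(M2 | defective) = 0.011875/0.338475 ≈ 0.035
P(M5 | defective) = 0.2668/0.338475 ≈ 0.788
P(M1 | defective) = 0.0598/0.338475 ≈ 0.177

M2 0.035, M5 0.788, M1 0.177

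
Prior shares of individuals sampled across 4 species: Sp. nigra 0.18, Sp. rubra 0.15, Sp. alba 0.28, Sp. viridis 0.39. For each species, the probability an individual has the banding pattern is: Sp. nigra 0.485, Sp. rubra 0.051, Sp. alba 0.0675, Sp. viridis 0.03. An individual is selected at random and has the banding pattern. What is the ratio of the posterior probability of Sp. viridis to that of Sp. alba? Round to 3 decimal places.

Prior × likelihood for each hypothesis:
  Sp. nigra: 0.18 × 0.485 = 0.0873
  Sp. rubra: 0.15 × 0.051 = 0.00765
  Sp. alba: 0.28 × 0.0675 = 0.0189
  Sp. viridis: 0.39 × 0.03 = 0.0117
Total = 0.12555.
The ratio is 0.0117 / 0.0189 (the normalizer cancels) = 0.619.

0.619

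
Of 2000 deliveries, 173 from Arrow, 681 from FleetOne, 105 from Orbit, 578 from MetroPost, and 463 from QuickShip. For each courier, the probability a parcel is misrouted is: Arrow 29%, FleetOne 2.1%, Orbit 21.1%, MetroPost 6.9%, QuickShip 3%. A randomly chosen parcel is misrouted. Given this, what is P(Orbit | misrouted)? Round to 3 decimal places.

Prior × likelihood for each hypothesis:
  Arrow: 0.0865 × 0.29 = 0.025085
  FleetOne: 0.3405 × 0.021 = 0.0071505
  Orbit: 0.0525 × 0.211 = 0.0110775
  MetroPost: 0.289 × 0.069 = 0.019941
  QuickShip: 0.2315 × 0.03 = 0.006945
Total = 0.070199.
P(Orbit | evidence) = 0.0110775 / 0.070199 ≈ 0.158.

0.158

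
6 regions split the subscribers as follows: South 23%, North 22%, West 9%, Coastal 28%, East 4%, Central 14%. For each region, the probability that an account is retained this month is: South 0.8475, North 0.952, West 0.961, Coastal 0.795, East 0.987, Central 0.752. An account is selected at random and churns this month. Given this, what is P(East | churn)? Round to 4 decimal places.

0.0037

Taking complements, P(churn | each) = South 0.1525, North 0.048, West 0.039, Coastal 0.205, East 0.013, Central 0.248.
Compute prior × likelihood for every hypothesis:
  South: 0.23 × 0.1525 = 0.035075
  North: 0.22 × 0.048 = 0.01056
  West: 0.09 × 0.039 = 0.00351
  Coastal: 0.28 × 0.205 = 0.0574
  East: 0.04 × 0.013 = 0.00052
  Central: 0.14 × 0.248 = 0.03472
Normalizing constant = 0.141785.
P(East | evidence) = 0.00052 / 0.141785 ≈ 0.0037.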